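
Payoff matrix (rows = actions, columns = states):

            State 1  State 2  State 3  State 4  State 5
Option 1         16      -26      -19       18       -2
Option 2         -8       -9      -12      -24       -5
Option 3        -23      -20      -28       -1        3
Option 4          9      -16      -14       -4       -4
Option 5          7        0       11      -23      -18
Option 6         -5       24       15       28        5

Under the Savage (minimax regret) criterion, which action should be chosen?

Column bests: State 1=16, State 2=24, State 3=15, State 4=28, State 5=5.
Option 1 regrets: 0, 50, 34, 10, 7 → max 50
Option 2 regrets: 24, 33, 27, 52, 10 → max 52
Option 3 regrets: 39, 44, 43, 29, 2 → max 44
Option 4 regrets: 7, 40, 29, 32, 9 → max 40
Option 5 regrets: 9, 24, 4, 51, 23 → max 51
Option 6 regrets: 21, 0, 0, 0, 0 → max 21
Smallest max regret = 21 → Option 6.

Option 6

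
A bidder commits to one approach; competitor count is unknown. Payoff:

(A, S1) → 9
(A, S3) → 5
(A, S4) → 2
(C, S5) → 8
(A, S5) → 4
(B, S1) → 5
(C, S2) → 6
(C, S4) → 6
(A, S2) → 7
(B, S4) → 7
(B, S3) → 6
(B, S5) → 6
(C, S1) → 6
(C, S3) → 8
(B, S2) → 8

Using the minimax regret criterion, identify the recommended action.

Column bests: S1=9, S2=8, S3=8, S4=7, S5=8.
A regrets: 0, 1, 3, 5, 4 → max 5
B regrets: 4, 0, 2, 0, 2 → max 4
C regrets: 3, 2, 0, 1, 0 → max 3
Smallest max regret = 3 → C.

C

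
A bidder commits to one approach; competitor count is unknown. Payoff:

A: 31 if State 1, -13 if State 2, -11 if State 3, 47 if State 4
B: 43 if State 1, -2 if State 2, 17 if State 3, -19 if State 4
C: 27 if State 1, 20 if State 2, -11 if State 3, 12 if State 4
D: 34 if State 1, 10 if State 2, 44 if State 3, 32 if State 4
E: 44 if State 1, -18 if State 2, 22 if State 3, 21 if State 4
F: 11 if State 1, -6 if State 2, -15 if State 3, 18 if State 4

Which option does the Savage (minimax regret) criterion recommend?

Column bests: State 1=44, State 2=20, State 3=44, State 4=47.
A regrets: 13, 33, 55, 0 → max 55
B regrets: 1, 22, 27, 66 → max 66
C regrets: 17, 0, 55, 35 → max 55
D regrets: 10, 10, 0, 15 → max 15
E regrets: 0, 38, 22, 26 → max 38
F regrets: 33, 26, 59, 29 → max 59
Smallest max regret = 15 → D.

D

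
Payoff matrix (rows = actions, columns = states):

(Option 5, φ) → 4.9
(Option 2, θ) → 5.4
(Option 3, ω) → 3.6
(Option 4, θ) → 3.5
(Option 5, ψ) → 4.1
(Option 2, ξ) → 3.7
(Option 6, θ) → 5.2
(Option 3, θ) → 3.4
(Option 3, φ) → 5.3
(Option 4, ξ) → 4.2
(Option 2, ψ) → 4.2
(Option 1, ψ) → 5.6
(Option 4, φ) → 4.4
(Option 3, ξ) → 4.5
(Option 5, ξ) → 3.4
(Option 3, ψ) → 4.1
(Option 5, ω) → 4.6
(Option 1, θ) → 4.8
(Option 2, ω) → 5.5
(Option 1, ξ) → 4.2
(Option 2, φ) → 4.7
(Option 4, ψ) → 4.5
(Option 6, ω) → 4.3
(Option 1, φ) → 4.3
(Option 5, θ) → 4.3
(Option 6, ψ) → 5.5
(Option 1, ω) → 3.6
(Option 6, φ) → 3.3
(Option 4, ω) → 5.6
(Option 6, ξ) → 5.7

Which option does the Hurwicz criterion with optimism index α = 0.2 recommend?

Option 2

Option 1: 0.2·5.6 + 0.8·3.6 = 4
Option 2: 0.2·5.5 + 0.8·3.7 = 4.06
Option 3: 0.2·5.3 + 0.8·3.4 = 3.78
Option 4: 0.2·5.6 + 0.8·3.5 = 3.92
Option 5: 0.2·4.9 + 0.8·3.4 = 3.7
Option 6: 0.2·5.7 + 0.8·3.3 = 3.78
Highest Hurwicz score = 4.06 → Option 2.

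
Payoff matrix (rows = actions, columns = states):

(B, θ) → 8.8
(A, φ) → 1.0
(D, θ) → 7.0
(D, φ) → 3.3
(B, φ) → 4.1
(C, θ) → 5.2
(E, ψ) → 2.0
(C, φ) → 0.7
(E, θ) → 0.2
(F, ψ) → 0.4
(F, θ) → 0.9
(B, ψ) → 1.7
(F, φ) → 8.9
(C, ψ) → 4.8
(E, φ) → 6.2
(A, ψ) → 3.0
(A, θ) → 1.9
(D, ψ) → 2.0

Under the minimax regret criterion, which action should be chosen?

B

Column bests: θ=8.8, φ=8.9, ψ=4.8.
A regrets: 6.9, 7.9, 1.8 → max 7.9
B regrets: 0.0, 4.8, 3.1 → max 4.8
C regrets: 3.6, 8.2, 0.0 → max 8.2
D regrets: 1.8, 5.6, 2.8 → max 5.6
E regrets: 8.6, 2.7, 2.8 → max 8.6
F regrets: 7.9, 0.0, 4.4 → max 7.9
Smallest max regret = 4.8 → B.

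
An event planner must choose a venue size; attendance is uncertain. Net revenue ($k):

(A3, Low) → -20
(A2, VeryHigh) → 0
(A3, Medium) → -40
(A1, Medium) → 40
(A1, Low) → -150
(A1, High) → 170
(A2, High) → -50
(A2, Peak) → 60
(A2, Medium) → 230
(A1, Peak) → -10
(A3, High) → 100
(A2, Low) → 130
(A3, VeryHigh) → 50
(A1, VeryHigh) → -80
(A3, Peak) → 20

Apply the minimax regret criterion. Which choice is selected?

A2

Column bests: Low=130, Medium=230, High=170, VeryHigh=50, Peak=60.
A1 regrets: 280, 190, 0, 130, 70 → max 280
A2 regrets: 0, 0, 220, 50, 0 → max 220
A3 regrets: 150, 270, 70, 0, 40 → max 270
Smallest max regret = 220 → A2.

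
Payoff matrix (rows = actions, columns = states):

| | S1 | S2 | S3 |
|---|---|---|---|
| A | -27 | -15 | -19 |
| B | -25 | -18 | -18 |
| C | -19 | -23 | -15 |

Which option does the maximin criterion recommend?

Row minima: A=-27, B=-25, C=-23
Best worst-case = -23 → C.

C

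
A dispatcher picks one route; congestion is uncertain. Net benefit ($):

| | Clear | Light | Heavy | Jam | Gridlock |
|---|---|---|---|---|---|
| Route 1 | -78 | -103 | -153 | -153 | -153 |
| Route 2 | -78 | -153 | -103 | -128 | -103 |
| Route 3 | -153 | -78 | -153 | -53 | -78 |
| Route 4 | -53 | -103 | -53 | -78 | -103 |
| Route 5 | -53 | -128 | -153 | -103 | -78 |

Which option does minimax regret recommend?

Column bests: Clear=-53, Light=-78, Heavy=-53, Jam=-53, Gridlock=-78.
Route 1 regrets: 25, 25, 100, 100, 75 → max 100
Route 2 regrets: 25, 75, 50, 75, 25 → max 75
Route 3 regrets: 100, 0, 100, 0, 0 → max 100
Route 4 regrets: 0, 25, 0, 25, 25 → max 25
Route 5 regrets: 0, 50, 100, 50, 0 → max 100
Smallest max regret = 25 → Route 4.

Route 4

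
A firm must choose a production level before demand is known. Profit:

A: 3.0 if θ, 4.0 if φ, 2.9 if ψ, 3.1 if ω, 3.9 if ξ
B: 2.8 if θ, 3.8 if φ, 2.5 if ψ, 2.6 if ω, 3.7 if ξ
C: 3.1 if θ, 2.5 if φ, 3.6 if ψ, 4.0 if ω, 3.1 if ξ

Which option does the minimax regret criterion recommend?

A

Column bests: θ=3.1, φ=4.0, ψ=3.6, ω=4.0, ξ=3.9.
A regrets: 0.1, 0.0, 0.7, 0.9, 0.0 → max 0.9
B regrets: 0.3, 0.2, 1.1, 1.4, 0.2 → max 1.4
C regrets: 0.0, 1.5, 0.0, 0.0, 0.8 → max 1.5
Smallest max regret = 0.9 → A.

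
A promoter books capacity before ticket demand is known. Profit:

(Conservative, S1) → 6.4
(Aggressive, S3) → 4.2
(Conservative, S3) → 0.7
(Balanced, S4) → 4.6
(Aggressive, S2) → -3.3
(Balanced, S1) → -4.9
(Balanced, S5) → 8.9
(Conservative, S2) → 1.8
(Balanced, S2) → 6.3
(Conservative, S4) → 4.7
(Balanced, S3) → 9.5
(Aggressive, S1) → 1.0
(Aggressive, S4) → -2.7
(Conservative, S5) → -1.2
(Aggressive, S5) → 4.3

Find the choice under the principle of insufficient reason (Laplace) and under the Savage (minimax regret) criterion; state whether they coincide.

Row averages: Conservative=2.48, Balanced=4.88, Aggressive=0.7
Highest average = 4.88 → Balanced.
Column bests: S1=6.4, S2=6.3, S3=9.5, S4=4.7, S5=8.9.
Conservative regrets: 0.0, 4.5, 8.8, 0.0, 10.1 → max 10.1
Balanced regrets: 11.3, 0.0, 0.0, 0.1, 0.0 → max 11.3
Aggressive regrets: 5.4, 9.6, 5.3, 7.4, 4.6 → max 9.6
Smallest max regret = 9.6 → Aggressive.

laplace → Balanced; minimax regret → Aggressive (disagree)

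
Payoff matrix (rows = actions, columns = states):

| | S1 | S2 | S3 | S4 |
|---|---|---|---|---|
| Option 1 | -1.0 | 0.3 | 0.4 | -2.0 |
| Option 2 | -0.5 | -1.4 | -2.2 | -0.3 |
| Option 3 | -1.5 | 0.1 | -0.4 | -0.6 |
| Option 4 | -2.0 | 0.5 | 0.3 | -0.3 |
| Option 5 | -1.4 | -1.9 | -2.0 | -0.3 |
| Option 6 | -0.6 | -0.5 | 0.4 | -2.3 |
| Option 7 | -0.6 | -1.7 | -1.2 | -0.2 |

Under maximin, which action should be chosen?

Row minima: Option 1=-2.0, Option 2=-2.2, Option 3=-1.5, Option 4=-2.0, Option 5=-2.0, Option 6=-2.3, Option 7=-1.7
Best worst-case = -1.5 → Option 3.

Option 3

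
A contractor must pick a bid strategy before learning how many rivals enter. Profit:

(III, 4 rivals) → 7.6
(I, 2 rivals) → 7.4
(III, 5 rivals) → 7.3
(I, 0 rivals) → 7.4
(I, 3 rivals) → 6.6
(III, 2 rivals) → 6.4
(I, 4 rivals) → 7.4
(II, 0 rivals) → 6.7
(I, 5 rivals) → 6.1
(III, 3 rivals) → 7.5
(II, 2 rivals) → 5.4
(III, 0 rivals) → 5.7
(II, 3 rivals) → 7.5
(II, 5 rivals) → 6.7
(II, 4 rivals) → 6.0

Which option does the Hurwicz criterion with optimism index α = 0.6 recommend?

I: 0.6·7.4 + 0.4·6.1 = 6.88
II: 0.6·7.5 + 0.4·5.4 = 6.66
III: 0.6·7.6 + 0.4·5.7 = 6.84
Highest Hurwicz score = 6.88 → I.

I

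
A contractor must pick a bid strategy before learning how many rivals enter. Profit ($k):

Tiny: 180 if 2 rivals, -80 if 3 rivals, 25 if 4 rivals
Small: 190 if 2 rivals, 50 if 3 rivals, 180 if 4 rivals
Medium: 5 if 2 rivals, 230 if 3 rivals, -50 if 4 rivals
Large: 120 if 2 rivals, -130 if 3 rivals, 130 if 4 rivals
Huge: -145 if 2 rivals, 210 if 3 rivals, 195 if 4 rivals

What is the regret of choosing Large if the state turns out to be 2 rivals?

Best payoff under 2 rivals is 190.
Regret = 190 − 120 = 70.

70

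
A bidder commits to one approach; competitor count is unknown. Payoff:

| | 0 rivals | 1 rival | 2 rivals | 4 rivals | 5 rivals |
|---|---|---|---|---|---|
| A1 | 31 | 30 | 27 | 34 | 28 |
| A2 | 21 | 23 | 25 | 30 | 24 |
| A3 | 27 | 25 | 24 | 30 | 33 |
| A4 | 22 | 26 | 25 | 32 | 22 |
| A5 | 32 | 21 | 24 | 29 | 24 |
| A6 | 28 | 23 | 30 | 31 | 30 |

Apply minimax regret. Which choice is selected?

Column bests: 0 rivals=32, 1 rival=30, 2 rivals=30, 4 rivals=34, 5 rivals=33.
A1 regrets: 1, 0, 3, 0, 5 → max 5
A2 regrets: 11, 7, 5, 4, 9 → max 11
A3 regrets: 5, 5, 6, 4, 0 → max 6
A4 regrets: 10, 4, 5, 2, 11 → max 11
A5 regrets: 0, 9, 6, 5, 9 → max 9
A6 regrets: 4, 7, 0, 3, 3 → max 7
Smallest max regret = 5 → A1.

A1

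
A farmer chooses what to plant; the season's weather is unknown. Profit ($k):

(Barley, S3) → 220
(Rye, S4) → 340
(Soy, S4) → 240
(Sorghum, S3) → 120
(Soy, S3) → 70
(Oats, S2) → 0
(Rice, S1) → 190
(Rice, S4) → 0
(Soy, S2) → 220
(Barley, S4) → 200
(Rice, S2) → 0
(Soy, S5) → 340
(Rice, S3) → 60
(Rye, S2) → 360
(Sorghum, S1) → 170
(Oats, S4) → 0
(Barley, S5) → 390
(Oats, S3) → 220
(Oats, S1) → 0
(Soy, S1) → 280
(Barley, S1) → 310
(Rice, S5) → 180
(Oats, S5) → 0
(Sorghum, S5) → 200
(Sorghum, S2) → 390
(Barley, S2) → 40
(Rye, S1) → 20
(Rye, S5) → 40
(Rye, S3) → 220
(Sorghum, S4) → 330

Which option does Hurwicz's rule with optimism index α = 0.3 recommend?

Sorghum

Rye: 0.3·360 + 0.7·20 = 122
Soy: 0.3·340 + 0.7·70 = 151
Sorghum: 0.3·390 + 0.7·120 = 201
Barley: 0.3·390 + 0.7·40 = 145
Rice: 0.3·190 + 0.7·0 = 57
Oats: 0.3·220 + 0.7·0 = 66
Highest Hurwicz score = 201 → Sorghum.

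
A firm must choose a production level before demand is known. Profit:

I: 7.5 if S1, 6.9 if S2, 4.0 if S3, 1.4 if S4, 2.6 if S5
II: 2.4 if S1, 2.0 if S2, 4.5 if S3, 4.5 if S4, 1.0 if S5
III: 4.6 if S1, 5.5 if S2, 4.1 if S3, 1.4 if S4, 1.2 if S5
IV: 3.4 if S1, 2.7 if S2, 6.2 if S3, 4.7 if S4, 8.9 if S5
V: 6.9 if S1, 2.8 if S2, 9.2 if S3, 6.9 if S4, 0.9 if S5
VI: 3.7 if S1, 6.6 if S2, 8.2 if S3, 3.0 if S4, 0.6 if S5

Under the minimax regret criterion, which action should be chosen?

Column bests: S1=7.5, S2=6.9, S3=9.2, S4=6.9, S5=8.9.
I regrets: 0.0, 0.0, 5.2, 5.5, 6.3 → max 6.3
II regrets: 5.1, 4.9, 4.7, 2.4, 7.9 → max 7.9
III regrets: 2.9, 1.4, 5.1, 5.5, 7.7 → max 7.7
IV regrets: 4.1, 4.2, 3.0, 2.2, 0.0 → max 4.2
V regrets: 0.6, 4.1, 0.0, 0.0, 8.0 → max 8.0
VI regrets: 3.8, 0.3, 1.0, 3.9, 8.3 → max 8.3
Smallest max regret = 4.2 → IV.

IV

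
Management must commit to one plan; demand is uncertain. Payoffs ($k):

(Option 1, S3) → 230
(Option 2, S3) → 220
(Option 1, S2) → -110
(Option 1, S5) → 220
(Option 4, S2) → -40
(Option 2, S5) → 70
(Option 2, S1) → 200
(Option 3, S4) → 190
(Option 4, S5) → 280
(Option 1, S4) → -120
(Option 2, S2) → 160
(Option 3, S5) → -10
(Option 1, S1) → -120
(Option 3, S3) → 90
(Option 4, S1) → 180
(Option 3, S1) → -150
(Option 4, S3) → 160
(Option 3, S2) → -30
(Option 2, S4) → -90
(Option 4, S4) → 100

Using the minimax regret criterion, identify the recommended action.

Option 4

Column bests: S1=200, S2=160, S3=230, S4=190, S5=280.
Option 1 regrets: 320, 270, 0, 310, 60 → max 320
Option 2 regrets: 0, 0, 10, 280, 210 → max 280
Option 3 regrets: 350, 190, 140, 0, 290 → max 350
Option 4 regrets: 20, 200, 70, 90, 0 → max 200
Smallest max regret = 200 → Option 4.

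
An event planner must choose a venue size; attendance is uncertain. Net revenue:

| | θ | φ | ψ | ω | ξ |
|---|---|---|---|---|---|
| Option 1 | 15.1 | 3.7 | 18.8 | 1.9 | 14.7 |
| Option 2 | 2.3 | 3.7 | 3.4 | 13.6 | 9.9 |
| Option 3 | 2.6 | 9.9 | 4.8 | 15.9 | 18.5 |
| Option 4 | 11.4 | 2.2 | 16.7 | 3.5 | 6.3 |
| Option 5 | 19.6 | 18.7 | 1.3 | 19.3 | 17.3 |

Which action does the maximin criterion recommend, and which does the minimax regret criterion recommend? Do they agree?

Row minima: Option 1=1.9, Option 2=2.3, Option 3=2.6, Option 4=2.2, Option 5=1.3
Best worst-case = 2.6 → Option 3.
Column bests: θ=19.6, φ=18.7, ψ=18.8, ω=19.3, ξ=18.5.
Option 1 regrets: 4.5, 15.0, 0.0, 17.4, 3.8 → max 17.4
Option 2 regrets: 17.3, 15.0, 15.4, 5.7, 8.6 → max 17.3
Option 3 regrets: 17.0, 8.8, 14.0, 3.4, 0.0 → max 17.0
Option 4 regrets: 8.2, 16.5, 2.1, 15.8, 12.2 → max 16.5
Option 5 regrets: 0.0, 0.0, 17.5, 0.0, 1.2 → max 17.5
Smallest max regret = 16.5 → Option 4.

maximin → Option 3; minimax regret → Option 4 (disagree)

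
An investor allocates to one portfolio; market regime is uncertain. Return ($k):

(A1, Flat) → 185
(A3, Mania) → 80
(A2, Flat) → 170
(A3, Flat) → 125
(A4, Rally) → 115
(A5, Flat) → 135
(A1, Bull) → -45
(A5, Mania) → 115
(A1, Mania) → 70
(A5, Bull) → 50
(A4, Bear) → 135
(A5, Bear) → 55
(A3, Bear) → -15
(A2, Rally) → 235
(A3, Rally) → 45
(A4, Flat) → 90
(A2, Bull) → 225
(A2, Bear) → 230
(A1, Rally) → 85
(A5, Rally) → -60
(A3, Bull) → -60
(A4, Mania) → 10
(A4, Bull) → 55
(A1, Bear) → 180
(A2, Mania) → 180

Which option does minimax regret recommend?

Column bests: Bear=230, Flat=185, Bull=225, Rally=235, Mania=180.
A1 regrets: 50, 0, 270, 150, 110 → max 270
A2 regrets: 0, 15, 0, 0, 0 → max 15
A3 regrets: 245, 60, 285, 190, 100 → max 285
A4 regrets: 95, 95, 170, 120, 170 → max 170
A5 regrets: 175, 50, 175, 295, 65 → max 295
Smallest max regret = 15 → A2.

A2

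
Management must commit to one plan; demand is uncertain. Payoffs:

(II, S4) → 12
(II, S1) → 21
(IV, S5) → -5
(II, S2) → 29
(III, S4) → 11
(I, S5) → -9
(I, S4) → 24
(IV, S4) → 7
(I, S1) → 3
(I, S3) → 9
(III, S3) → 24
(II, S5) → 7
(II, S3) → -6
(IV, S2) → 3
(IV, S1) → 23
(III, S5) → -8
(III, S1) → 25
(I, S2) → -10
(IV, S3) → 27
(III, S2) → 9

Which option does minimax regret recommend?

III

Column bests: S1=25, S2=29, S3=27, S4=24, S5=7.
I regrets: 22, 39, 18, 0, 16 → max 39
II regrets: 4, 0, 33, 12, 0 → max 33
III regrets: 0, 20, 3, 13, 15 → max 20
IV regrets: 2, 26, 0, 17, 12 → max 26
Smallest max regret = 20 → III.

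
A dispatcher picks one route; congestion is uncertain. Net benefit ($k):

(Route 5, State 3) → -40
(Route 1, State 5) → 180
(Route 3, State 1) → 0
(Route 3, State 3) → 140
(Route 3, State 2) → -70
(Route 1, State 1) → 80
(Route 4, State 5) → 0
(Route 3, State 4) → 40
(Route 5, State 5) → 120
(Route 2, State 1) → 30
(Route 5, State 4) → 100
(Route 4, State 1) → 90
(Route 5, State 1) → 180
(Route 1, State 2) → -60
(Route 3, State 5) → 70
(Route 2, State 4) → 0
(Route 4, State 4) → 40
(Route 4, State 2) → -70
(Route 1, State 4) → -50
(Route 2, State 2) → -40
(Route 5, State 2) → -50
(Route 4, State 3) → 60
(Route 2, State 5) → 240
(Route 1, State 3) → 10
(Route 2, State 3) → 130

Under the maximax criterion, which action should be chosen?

Route 2

Row maxima: Route 1=180, Route 2=240, Route 3=140, Route 4=90, Route 5=180
Best best-case = 240 → Route 2.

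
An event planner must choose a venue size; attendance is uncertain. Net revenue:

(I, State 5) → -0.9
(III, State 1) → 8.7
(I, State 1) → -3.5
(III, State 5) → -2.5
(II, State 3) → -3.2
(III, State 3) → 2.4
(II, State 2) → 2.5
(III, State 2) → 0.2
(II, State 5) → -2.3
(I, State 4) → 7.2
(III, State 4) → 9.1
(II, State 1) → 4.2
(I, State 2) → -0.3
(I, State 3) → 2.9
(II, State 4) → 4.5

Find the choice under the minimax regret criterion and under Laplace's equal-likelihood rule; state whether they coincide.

Column bests: State 1=8.7, State 2=2.5, State 3=2.9, State 4=9.1, State 5=-0.9.
I regrets: 12.2, 2.8, 0.0, 1.9, 0.0 → max 12.2
II regrets: 4.5, 0.0, 6.1, 4.6, 1.4 → max 6.1
III regrets: 0.0, 2.3, 0.5, 0.0, 1.6 → max 2.3
Smallest max regret = 2.3 → III.
Row averages: I=1.08, II=1.14, III=3.58
Highest average = 3.58 → III.

minimax regret → III; laplace → III (agree)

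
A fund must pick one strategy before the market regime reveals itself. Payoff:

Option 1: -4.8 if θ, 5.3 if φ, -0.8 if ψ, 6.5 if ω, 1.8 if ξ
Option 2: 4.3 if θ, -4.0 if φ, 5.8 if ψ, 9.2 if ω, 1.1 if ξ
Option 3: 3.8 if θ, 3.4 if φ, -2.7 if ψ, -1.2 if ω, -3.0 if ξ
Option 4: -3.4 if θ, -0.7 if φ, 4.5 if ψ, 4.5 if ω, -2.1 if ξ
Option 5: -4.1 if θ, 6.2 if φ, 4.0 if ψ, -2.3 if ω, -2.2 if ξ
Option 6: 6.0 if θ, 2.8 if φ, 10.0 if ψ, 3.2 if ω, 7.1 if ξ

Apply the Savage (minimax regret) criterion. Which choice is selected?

Column bests: θ=6.0, φ=6.2, ψ=10.0, ω=9.2, ξ=7.1.
Option 1 regrets: 10.8, 0.9, 10.8, 2.7, 5.3 → max 10.8
Option 2 regrets: 1.7, 10.2, 4.2, 0.0, 6.0 → max 10.2
Option 3 regrets: 2.2, 2.8, 12.7, 10.4, 10.1 → max 12.7
Option 4 regrets: 9.4, 6.9, 5.5, 4.7, 9.2 → max 9.4
Option 5 regrets: 10.1, 0.0, 6.0, 11.5, 9.3 → max 11.5
Option 6 regrets: 0.0, 3.4, 0.0, 6.0, 0.0 → max 6.0
Smallest max regret = 6.0 → Option 6.

Option 6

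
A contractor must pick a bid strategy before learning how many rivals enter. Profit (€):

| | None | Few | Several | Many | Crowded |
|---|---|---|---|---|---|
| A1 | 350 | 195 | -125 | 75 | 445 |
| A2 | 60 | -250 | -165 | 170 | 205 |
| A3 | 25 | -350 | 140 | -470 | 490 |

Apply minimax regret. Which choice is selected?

A1

Column bests: None=350, Few=195, Several=140, Many=170, Crowded=490.
A1 regrets: 0, 0, 265, 95, 45 → max 265
A2 regrets: 290, 445, 305, 0, 285 → max 445
A3 regrets: 325, 545, 0, 640, 0 → max 640
Smallest max regret = 265 → A1.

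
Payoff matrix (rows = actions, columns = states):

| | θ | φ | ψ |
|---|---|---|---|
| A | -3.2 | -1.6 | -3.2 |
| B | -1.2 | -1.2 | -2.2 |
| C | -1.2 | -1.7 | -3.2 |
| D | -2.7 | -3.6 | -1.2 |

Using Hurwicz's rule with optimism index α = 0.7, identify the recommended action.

A: 0.7·(-1.6) + 0.3·(-3.2) = -2.08
B: 0.7·(-1.2) + 0.3·(-2.2) = -1.5
C: 0.7·(-1.2) + 0.3·(-3.2) = -1.8
D: 0.7·(-1.2) + 0.3·(-3.6) = -1.92
Highest Hurwicz score = -1.5 → B.

B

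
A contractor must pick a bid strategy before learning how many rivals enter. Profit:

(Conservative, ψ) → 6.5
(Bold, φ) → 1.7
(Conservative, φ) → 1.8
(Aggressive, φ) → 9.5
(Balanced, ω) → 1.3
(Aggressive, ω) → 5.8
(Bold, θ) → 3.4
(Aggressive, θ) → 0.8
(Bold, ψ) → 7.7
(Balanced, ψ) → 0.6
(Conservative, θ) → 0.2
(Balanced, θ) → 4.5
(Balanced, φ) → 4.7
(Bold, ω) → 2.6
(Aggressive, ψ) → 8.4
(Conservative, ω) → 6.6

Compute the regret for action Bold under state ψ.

Best payoff under ψ is 8.4.
Regret = 8.4 − 7.7 = 0.7.

0.7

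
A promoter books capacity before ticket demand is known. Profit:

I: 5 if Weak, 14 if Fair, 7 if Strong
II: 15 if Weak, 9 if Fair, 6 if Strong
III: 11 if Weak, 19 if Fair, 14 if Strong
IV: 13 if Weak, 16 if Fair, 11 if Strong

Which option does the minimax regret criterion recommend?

Column bests: Weak=15, Fair=19, Strong=14.
I regrets: 10, 5, 7 → max 10
II regrets: 0, 10, 8 → max 10
III regrets: 4, 0, 0 → max 4
IV regrets: 2, 3, 3 → max 3
Smallest max regret = 3 → IV.

IV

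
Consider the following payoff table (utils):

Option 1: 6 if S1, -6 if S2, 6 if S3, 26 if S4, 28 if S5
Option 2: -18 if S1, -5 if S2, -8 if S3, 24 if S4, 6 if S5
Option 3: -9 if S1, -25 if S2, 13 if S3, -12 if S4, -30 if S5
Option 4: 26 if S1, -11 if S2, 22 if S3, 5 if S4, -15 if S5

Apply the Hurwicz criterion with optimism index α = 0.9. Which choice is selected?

Option 1: 0.9·28 + 0.1·(-6) = 24.6
Option 2: 0.9·24 + 0.1·(-18) = 19.8
Option 3: 0.9·13 + 0.1·(-30) = 8.7
Option 4: 0.9·26 + 0.1·(-15) = 21.9
Highest Hurwicz score = 24.6 → Option 1.

Option 1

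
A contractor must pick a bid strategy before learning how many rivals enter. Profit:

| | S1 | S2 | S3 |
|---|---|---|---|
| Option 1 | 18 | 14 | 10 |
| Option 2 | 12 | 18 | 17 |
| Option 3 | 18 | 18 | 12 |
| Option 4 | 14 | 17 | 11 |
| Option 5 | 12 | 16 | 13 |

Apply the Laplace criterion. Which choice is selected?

Option 3

Row averages: Option 1=14, Option 2=47/3, Option 3=16, Option 4=14, Option 5=41/3
Highest average = 16 → Option 3.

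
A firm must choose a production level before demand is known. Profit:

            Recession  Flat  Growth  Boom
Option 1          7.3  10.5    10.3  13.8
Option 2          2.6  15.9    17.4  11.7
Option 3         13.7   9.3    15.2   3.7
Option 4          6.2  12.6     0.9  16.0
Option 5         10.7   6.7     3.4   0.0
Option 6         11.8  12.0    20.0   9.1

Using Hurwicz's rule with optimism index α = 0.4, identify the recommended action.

Option 6

Option 1: 0.4·13.8 + 0.6·7.3 = 9.9
Option 2: 0.4·17.4 + 0.6·2.6 = 8.52
Option 3: 0.4·15.2 + 0.6·3.7 = 8.3
Option 4: 0.4·16.0 + 0.6·0.9 = 6.94
Option 5: 0.4·10.7 + 0.6·0.0 = 4.28
Option 6: 0.4·20.0 + 0.6·9.1 = 13.46
Highest Hurwicz score = 13.46 → Option 6.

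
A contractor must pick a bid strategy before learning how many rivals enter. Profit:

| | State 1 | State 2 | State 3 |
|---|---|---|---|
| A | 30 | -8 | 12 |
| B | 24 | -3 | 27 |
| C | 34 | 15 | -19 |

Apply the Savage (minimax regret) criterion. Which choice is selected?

B

Column bests: State 1=34, State 2=15, State 3=27.
A regrets: 4, 23, 15 → max 23
B regrets: 10, 18, 0 → max 18
C regrets: 0, 0, 46 → max 46
Smallest max regret = 18 → B.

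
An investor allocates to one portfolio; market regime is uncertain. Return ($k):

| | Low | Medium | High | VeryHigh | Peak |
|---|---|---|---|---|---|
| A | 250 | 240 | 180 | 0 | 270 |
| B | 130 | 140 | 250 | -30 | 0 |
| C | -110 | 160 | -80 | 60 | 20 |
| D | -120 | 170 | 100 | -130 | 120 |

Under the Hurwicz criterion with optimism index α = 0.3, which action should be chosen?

A: 0.3·270 + 0.7·0 = 81
B: 0.3·250 + 0.7·(-30) = 54
C: 0.3·160 + 0.7·(-110) = -29
D: 0.3·170 + 0.7·(-130) = -40
Highest Hurwicz score = 81 → A.

A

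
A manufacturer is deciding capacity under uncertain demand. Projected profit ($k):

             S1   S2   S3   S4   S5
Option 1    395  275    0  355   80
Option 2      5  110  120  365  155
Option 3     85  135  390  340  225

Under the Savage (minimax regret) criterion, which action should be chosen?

Column bests: S1=395, S2=275, S3=390, S4=365, S5=225.
Option 1 regrets: 0, 0, 390, 10, 145 → max 390
Option 2 regrets: 390, 165, 270, 0, 70 → max 390
Option 3 regrets: 310, 140, 0, 25, 0 → max 310
Smallest max regret = 310 → Option 3.

Option 3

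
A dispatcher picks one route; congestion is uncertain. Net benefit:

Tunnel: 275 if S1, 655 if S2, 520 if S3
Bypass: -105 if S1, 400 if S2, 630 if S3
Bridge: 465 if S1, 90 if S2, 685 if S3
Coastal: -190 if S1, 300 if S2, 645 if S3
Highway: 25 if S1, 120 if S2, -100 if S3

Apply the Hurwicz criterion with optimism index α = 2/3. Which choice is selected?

Tunnel: 2/3·655 + 1/3·275 = 1585/3
Bypass: 2/3·630 + 1/3·(-105) = 385
Bridge: 2/3·685 + 1/3·90 = 1460/3
Coastal: 2/3·645 + 1/3·(-190) = 1100/3
Highway: 2/3·120 + 1/3·(-100) = 140/3
Highest Hurwicz score = 1585/3 → Tunnel.

Tunnel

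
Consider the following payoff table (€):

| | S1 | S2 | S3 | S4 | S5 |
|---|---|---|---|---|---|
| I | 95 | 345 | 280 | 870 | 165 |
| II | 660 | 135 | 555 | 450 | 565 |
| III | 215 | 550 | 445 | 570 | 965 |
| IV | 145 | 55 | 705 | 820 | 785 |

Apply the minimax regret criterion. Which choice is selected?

Column bests: S1=660, S2=550, S3=705, S4=870, S5=965.
I regrets: 565, 205, 425, 0, 800 → max 800
II regrets: 0, 415, 150, 420, 400 → max 420
III regrets: 445, 0, 260, 300, 0 → max 445
IV regrets: 515, 495, 0, 50, 180 → max 515
Smallest max regret = 420 → II.

II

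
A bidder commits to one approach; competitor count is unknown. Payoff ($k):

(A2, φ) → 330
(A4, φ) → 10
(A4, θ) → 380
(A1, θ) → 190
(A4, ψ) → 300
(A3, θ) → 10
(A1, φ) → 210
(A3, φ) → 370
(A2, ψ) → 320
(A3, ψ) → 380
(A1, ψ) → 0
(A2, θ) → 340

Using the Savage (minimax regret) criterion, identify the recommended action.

A2

Column bests: θ=380, φ=370, ψ=380.
A1 regrets: 190, 160, 380 → max 380
A2 regrets: 40, 40, 60 → max 60
A3 regrets: 370, 0, 0 → max 370
A4 regrets: 0, 360, 80 → max 360
Smallest max regret = 60 → A2.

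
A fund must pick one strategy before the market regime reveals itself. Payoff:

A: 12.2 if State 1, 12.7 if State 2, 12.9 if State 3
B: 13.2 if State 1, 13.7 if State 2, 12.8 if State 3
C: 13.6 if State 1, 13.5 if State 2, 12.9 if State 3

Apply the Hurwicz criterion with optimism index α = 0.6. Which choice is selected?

B

A: 0.6·12.9 + 0.4·12.2 = 12.62
B: 0.6·13.7 + 0.4·12.8 = 13.34
C: 0.6·13.6 + 0.4·12.9 = 13.32
Highest Hurwicz score = 13.34 → B.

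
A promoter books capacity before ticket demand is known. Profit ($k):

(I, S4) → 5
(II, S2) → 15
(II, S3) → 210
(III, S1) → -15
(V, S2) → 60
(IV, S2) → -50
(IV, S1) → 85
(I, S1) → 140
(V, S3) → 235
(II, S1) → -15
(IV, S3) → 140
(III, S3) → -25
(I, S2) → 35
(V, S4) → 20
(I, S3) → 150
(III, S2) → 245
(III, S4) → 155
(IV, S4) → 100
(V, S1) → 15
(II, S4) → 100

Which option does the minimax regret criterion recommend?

V

Column bests: S1=140, S2=245, S3=235, S4=155.
I regrets: 0, 210, 85, 150 → max 210
II regrets: 155, 230, 25, 55 → max 230
III regrets: 155, 0, 260, 0 → max 260
IV regrets: 55, 295, 95, 55 → max 295
V regrets: 125, 185, 0, 135 → max 185
Smallest max regret = 185 → V.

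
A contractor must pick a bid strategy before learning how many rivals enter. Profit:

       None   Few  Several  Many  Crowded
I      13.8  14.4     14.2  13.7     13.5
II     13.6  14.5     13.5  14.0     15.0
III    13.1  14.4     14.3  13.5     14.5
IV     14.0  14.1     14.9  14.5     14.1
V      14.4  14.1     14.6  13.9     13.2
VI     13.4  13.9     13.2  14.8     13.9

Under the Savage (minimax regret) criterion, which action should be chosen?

IV

Column bests: None=14.4, Few=14.5, Several=14.9, Many=14.8, Crowded=15.0.
I regrets: 0.6, 0.1, 0.7, 1.1, 1.5 → max 1.5
II regrets: 0.8, 0.0, 1.4, 0.8, 0.0 → max 1.4
III regrets: 1.3, 0.1, 0.6, 1.3, 0.5 → max 1.3
IV regrets: 0.4, 0.4, 0.0, 0.3, 0.9 → max 0.9
V regrets: 0.0, 0.4, 0.3, 0.9, 1.8 → max 1.8
VI regrets: 1.0, 0.6, 1.7, 0.0, 1.1 → max 1.7
Smallest max regret = 0.9 → IV.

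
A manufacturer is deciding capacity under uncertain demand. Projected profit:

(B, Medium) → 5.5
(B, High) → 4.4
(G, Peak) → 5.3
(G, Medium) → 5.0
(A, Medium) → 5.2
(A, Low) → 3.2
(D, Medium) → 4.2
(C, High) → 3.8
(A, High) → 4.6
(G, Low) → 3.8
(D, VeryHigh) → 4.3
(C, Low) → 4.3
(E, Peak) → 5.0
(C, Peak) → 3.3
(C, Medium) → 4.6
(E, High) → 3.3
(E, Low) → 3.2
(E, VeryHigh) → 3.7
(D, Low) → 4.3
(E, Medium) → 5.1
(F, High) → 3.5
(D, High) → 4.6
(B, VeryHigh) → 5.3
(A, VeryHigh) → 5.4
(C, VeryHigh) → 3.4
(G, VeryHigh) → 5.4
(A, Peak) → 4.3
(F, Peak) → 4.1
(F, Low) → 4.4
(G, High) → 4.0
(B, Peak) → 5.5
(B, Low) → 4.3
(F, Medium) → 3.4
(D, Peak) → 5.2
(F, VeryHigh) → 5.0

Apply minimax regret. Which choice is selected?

Column bests: Low=4.4, Medium=5.5, High=4.6, VeryHigh=5.4, Peak=5.5.
A regrets: 1.2, 0.3, 0.0, 0.0, 1.2 → max 1.2
B regrets: 0.1, 0.0, 0.2, 0.1, 0.0 → max 0.2
C regrets: 0.1, 0.9, 0.8, 2.0, 2.2 → max 2.2
D regrets: 0.1, 1.3, 0.0, 1.1, 0.3 → max 1.3
E regrets: 1.2, 0.4, 1.3, 1.7, 0.5 → max 1.7
F regrets: 0.0, 2.1, 1.1, 0.4, 1.4 → max 2.1
G regrets: 0.6, 0.5, 0.6, 0.0, 0.2 → max 0.6
Smallest max regret = 0.2 → B.

B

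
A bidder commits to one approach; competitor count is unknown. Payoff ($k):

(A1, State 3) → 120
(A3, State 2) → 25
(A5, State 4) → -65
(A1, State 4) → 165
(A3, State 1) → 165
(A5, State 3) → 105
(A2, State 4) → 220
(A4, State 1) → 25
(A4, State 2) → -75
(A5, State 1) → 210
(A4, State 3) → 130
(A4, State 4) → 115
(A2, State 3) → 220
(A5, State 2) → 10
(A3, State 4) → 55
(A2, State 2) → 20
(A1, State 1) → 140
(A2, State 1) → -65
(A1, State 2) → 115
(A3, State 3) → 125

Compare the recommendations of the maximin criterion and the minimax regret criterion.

maximin → A1; minimax regret → A1 (agree)

Row minima: A1=115, A2=-65, A3=25, A4=-75, A5=-65
Best worst-case = 115 → A1.
Column bests: State 1=210, State 2=115, State 3=220, State 4=220.
A1 regrets: 70, 0, 100, 55 → max 100
A2 regrets: 275, 95, 0, 0 → max 275
A3 regrets: 45, 90, 95, 165 → max 165
A4 regrets: 185, 190, 90, 105 → max 190
A5 regrets: 0, 105, 115, 285 → max 285
Smallest max regret = 100 → A1.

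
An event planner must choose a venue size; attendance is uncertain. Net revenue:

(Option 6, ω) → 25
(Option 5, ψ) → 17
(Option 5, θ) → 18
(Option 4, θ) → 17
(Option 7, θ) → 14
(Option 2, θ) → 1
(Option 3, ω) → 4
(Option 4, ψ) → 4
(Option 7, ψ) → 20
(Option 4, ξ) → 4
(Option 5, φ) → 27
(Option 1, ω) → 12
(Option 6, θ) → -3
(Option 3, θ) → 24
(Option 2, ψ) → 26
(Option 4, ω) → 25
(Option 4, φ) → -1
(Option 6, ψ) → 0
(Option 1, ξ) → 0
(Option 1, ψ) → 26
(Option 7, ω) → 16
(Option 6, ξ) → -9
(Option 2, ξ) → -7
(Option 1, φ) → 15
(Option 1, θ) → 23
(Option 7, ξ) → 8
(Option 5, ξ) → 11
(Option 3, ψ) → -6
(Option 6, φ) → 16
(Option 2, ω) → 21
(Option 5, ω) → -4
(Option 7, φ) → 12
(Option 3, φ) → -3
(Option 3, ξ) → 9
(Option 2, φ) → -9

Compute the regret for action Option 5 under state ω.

Best payoff under ω is 25.
Regret = 25 − (-4) = 29.

29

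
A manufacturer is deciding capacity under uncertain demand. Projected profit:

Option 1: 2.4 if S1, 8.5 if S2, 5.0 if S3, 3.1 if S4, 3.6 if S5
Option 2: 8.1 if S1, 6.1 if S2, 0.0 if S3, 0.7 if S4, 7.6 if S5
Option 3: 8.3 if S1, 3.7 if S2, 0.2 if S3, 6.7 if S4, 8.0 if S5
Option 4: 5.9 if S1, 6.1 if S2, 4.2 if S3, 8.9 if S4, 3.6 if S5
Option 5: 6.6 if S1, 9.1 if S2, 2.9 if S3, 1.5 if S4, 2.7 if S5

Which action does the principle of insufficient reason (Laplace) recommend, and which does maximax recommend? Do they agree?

laplace → Option 4; maximax → Option 5 (disagree)

Row averages: Option 1=4.52, Option 2=4.5, Option 3=5.38, Option 4=5.74, Option 5=4.56
Highest average = 5.74 → Option 4.
Row maxima: Option 1=8.5, Option 2=8.1, Option 3=8.3, Option 4=8.9, Option 5=9.1
Best best-case = 9.1 → Option 5.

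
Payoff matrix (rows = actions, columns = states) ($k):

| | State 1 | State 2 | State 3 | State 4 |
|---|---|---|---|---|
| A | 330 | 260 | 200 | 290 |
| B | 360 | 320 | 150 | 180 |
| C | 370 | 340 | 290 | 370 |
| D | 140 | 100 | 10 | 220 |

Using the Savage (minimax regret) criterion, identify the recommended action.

C

Column bests: State 1=370, State 2=340, State 3=290, State 4=370.
A regrets: 40, 80, 90, 80 → max 90
B regrets: 10, 20, 140, 190 → max 190
C regrets: 0, 0, 0, 0 → max 0
D regrets: 230, 240, 280, 150 → max 280
Smallest max regret = 0 → C.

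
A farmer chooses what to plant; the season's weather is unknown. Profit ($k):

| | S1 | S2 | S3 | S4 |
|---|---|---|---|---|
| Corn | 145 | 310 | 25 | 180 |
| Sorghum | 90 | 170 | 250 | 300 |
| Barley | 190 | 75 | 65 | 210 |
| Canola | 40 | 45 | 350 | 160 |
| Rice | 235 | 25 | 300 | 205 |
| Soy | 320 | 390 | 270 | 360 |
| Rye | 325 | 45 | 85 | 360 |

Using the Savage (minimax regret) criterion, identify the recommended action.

Soy

Column bests: S1=325, S2=390, S3=350, S4=360.
Corn regrets: 180, 80, 325, 180 → max 325
Sorghum regrets: 235, 220, 100, 60 → max 235
Barley regrets: 135, 315, 285, 150 → max 315
Canola regrets: 285, 345, 0, 200 → max 345
Rice regrets: 90, 365, 50, 155 → max 365
Soy regrets: 5, 0, 80, 0 → max 80
Rye regrets: 0, 345, 265, 0 → max 345
Smallest max regret = 80 → Soy.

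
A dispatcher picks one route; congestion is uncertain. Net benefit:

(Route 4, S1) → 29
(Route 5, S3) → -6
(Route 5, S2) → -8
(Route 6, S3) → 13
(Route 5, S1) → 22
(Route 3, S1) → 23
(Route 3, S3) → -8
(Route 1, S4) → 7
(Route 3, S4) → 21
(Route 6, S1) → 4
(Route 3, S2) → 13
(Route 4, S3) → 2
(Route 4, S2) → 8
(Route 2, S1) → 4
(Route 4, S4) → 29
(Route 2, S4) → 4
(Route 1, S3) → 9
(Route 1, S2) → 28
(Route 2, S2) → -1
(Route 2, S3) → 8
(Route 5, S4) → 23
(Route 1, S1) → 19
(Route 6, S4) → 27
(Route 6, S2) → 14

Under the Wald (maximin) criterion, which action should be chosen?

Row minima: Route 1=7, Route 2=-1, Route 3=-8, Route 4=2, Route 5=-8, Route 6=4
Best worst-case = 7 → Route 1.

Route 1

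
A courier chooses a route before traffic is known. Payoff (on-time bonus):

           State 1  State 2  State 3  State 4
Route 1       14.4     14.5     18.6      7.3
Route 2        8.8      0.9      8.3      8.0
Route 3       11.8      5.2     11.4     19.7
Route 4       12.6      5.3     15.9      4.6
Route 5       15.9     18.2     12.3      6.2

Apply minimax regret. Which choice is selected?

Column bests: State 1=15.9, State 2=18.2, State 3=18.6, State 4=19.7.
Route 1 regrets: 1.5, 3.7, 0.0, 12.4 → max 12.4
Route 2 regrets: 7.1, 17.3, 10.3, 11.7 → max 17.3
Route 3 regrets: 4.1, 13.0, 7.2, 0.0 → max 13.0
Route 4 regrets: 3.3, 12.9, 2.7, 15.1 → max 15.1
Route 5 regrets: 0.0, 0.0, 6.3, 13.5 → max 13.5
Smallest max regret = 12.4 → Route 1.

Route 1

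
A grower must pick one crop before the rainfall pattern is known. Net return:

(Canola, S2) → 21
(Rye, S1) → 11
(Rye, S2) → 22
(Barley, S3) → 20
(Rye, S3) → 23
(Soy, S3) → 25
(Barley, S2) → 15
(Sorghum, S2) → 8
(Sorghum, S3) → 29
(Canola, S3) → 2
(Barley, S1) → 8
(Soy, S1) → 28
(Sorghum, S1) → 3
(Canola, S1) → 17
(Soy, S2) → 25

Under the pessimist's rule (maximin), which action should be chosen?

Soy

Row minima: Soy=25, Barley=8, Canola=2, Rye=11, Sorghum=3
Best worst-case = 25 → Soy.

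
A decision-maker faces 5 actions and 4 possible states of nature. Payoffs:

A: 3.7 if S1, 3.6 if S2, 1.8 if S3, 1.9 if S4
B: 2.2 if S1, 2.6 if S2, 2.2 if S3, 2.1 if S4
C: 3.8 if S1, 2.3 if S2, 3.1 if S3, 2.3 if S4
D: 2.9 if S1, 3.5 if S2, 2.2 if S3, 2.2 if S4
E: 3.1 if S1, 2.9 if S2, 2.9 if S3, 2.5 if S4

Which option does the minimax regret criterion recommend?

Column bests: S1=3.8, S2=3.6, S3=3.1, S4=2.5.
A regrets: 0.1, 0.0, 1.3, 0.6 → max 1.3
B regrets: 1.6, 1.0, 0.9, 0.4 → max 1.6
C regrets: 0.0, 1.3, 0.0, 0.2 → max 1.3
D regrets: 0.9, 0.1, 0.9, 0.3 → max 0.9
E regrets: 0.7, 0.7, 0.2, 0.0 → max 0.7
Smallest max regret = 0.7 → E.

E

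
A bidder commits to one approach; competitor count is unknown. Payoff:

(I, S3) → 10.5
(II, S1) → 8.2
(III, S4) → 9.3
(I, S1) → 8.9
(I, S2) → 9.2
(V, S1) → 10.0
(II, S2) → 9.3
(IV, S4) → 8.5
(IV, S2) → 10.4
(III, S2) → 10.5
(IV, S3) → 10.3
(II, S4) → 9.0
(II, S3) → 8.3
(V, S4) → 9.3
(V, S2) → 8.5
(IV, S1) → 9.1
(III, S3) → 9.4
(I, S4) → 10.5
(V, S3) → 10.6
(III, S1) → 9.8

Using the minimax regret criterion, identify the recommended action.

III

Column bests: S1=10.0, S2=10.5, S3=10.6, S4=10.5.
I regrets: 1.1, 1.3, 0.1, 0.0 → max 1.3
II regrets: 1.8, 1.2, 2.3, 1.5 → max 2.3
III regrets: 0.2, 0.0, 1.2, 1.2 → max 1.2
IV regrets: 0.9, 0.1, 0.3, 2.0 → max 2.0
V regrets: 0.0, 2.0, 0.0, 1.2 → max 2.0
Smallest max regret = 1.2 → III.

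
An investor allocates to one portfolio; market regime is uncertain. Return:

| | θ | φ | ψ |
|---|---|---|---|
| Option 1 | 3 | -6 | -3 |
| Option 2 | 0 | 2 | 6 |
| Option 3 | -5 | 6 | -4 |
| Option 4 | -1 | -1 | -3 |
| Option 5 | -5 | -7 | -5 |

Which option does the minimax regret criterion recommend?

Option 2

Column bests: θ=3, φ=6, ψ=6.
Option 1 regrets: 0, 12, 9 → max 12
Option 2 regrets: 3, 4, 0 → max 4
Option 3 regrets: 8, 0, 10 → max 10
Option 4 regrets: 4, 7, 9 → max 9
Option 5 regrets: 8, 13, 11 → max 13
Smallest max regret = 4 → Option 2.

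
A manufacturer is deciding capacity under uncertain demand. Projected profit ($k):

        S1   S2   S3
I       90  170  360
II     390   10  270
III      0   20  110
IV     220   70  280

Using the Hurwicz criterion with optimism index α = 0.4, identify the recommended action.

I

I: 0.4·360 + 0.6·90 = 198
II: 0.4·390 + 0.6·10 = 162
III: 0.4·110 + 0.6·0 = 44
IV: 0.4·280 + 0.6·70 = 154
Highest Hurwicz score = 198 → I.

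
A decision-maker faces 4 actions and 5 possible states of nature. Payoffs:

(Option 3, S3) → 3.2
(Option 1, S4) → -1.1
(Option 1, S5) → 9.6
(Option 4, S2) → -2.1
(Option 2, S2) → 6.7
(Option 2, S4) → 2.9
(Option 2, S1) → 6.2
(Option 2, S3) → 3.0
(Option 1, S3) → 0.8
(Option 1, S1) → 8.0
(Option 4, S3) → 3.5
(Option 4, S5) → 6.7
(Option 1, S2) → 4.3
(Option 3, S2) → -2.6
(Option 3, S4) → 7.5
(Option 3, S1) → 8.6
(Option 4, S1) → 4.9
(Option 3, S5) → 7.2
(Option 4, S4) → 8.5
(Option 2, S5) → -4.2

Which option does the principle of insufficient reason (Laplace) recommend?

Row averages: Option 1=4.32, Option 2=2.92, Option 3=4.78, Option 4=4.3
Highest average = 4.78 → Option 3.

Option 3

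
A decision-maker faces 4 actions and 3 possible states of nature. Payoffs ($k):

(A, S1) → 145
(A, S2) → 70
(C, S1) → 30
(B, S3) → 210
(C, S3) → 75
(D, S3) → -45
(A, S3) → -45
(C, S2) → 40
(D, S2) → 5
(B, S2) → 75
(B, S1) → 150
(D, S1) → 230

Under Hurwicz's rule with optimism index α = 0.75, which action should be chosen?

A: 0.75·145 + 0.25·(-45) = 97.5
B: 0.75·210 + 0.25·75 = 176.25
C: 0.75·75 + 0.25·30 = 63.75
D: 0.75·230 + 0.25·(-45) = 161.25
Highest Hurwicz score = 176.25 → B.

B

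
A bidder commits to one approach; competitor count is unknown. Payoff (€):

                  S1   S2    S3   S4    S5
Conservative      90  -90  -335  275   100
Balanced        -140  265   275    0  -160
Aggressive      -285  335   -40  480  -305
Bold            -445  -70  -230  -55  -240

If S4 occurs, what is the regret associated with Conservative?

Best payoff under S4 is 480.
Regret = 480 − 275 = 205.

205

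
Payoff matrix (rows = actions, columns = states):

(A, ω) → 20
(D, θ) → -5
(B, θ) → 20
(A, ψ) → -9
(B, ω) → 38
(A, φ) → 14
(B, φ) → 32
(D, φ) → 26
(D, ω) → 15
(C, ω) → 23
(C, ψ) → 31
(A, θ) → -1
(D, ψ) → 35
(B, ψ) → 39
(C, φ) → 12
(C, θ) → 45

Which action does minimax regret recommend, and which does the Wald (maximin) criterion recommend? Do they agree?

minimax regret → C; maximin → B (disagree)

Column bests: θ=45, φ=32, ψ=39, ω=38.
A regrets: 46, 18, 48, 18 → max 48
B regrets: 25, 0, 0, 0 → max 25
C regrets: 0, 20, 8, 15 → max 20
D regrets: 50, 6, 4, 23 → max 50
Smallest max regret = 20 → C.
Row minima: A=-9, B=20, C=12, D=-5
Best worst-case = 20 → B.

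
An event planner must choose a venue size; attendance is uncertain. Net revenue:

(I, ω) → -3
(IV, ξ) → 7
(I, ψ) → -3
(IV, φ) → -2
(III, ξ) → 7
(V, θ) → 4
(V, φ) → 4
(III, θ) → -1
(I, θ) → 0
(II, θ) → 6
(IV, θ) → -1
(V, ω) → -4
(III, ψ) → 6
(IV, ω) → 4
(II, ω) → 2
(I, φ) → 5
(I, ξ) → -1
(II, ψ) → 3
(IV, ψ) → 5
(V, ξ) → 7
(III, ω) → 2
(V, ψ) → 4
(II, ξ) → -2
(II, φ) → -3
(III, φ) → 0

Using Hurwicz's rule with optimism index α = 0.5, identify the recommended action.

III

I: 0.5·5 + 0.5·(-3) = 1
II: 0.5·6 + 0.5·(-3) = 1.5
III: 0.5·7 + 0.5·(-1) = 3
IV: 0.5·7 + 0.5·(-2) = 2.5
V: 0.5·7 + 0.5·(-4) = 1.5
Highest Hurwicz score = 3 → III.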